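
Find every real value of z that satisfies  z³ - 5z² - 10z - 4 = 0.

Possible rational roots are divisors of -4. Testing z = -1 gives 0, so (z + 1) is a factor.
Divide: z³ - 5z² - 10z - 4 = (z + 1)(z² - 6z - 4).
Apply the quadratic formula to z² - 6z - 4 = 0: z = (6 ± √52)/2, i.e. z ≈ 6.6056 or z ≈ -0.6056.

z = -1 or z = -0.6056 or z = 6.6056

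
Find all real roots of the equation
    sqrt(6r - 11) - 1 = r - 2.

r = 2 or r = 6

Isolate the radical: sqrt(6r - 11) = r - 1.
Square both sides: 6r - 11 = (r - 1)^2.
Expand and rearrange: r^2 - 8r + 12 = 0.
Solving gives r = 6 or r = 2.
Check each candidate in the original equation:
  r = 6: sqrt(25) = 5, while r - 1 = 5 — valid.
  r = 2: sqrt(1) = 1, while r - 1 = 1 — valid.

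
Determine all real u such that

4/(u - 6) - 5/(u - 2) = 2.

u = 0.1358 or u = 7.3642

Multiply both sides by (u - 6)(u - 2):
4(u - 2) - 5(u - 6) = 2(u - 6)(u - 2).
Expand and collect terms: 2u^2 - 15u + 2 = 0.
By the quadratic formula, u = (15 +/- sqrt(209)) / 4, so u ~= 7.3642 or u ~= 0.1358.
Neither value makes a denominator zero (u != 6, u != 2), so both are valid.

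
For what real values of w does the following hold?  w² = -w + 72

w = -9 or w = 8

Bring every term to one side: w² + w - 72 = 0.
Factor: (w + 9)(w - 8) = 0.
So w = -9 or w = 8.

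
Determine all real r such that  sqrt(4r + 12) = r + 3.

Square both sides: 4r + 12 = (r + 3)^2.
Expand and rearrange: r^2 + 2r - 3 = 0.
Solving gives r = 1 or r = -3.
Check each candidate in the original equation:
  r = 1: sqrt(16) = 4, while r + 3 = 4 — valid.
  r = -3: sqrt(0) = 0, while r + 3 = 0 — valid.

r = -3 or r = 1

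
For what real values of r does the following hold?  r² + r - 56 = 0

Factor: (r - 7)(r + 8) = 0.
So r = 7 or r = -8.

r = -8 or r = 7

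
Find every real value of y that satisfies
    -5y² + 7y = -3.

y = -0.344 or y = 1.744

Rearrange to standard form: -5y² + 7y + 3 = 0.
Discriminant: (7)² − 4·(-5)·3 = 109.
Quadratic formula: y = (-7 ± √109) / (-10).
So y = 7/10 - √(109)/10 ≈ -0.344 or y = 7/10 + √(109)/10 ≈ 1.744.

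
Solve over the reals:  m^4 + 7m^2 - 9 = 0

Let u = m^2. The equation becomes u^2 + 7u - 9 = 0.
By the quadratic formula, u = -7/2 + sqrt(85)/2 or u = -sqrt(85)/2 - 7/2.
m^2 = -7/2 + sqrt(85)/2 gives m = +/-sqrt(-7/2 + sqrt(85)/2) ~= +/-1.0535.
m^2 = -sqrt(85)/2 - 7/2 < 0 has no real solution.

m = -1.0535 or m = 1.0535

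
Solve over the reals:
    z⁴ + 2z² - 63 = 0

Let u = z². The equation becomes u² + 2u - 63 = 0.
Factor: (u + 9)(u - 7) = 0, so u = -9 or u = 7.
z² = -9 < 0 has no real solution.
z² = 7 gives z = ±√(7) ≈ ±2.6458.

z = -2.6458 or z = 2.6458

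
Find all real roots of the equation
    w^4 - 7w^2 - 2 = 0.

w = -2.6972 or w = 2.6972

Let u = w^2. The equation becomes u^2 - 7u - 2 = 0.
By the quadratic formula, u = 7/2 + sqrt(57)/2 or u = 7/2 - sqrt(57)/2.
w^2 = 7/2 + sqrt(57)/2 gives w = +/-sqrt(7/2 + sqrt(57)/2) ~= +/-2.6972.
w^2 = 7/2 - sqrt(57)/2 < 0 has no real solution.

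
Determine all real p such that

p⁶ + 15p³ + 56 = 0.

p = -2 or p = -1.9129

Let u = p³. The equation becomes u² + 15u + 56 = 0.
Factor: (u + 7)(u + 8) = 0, so u = -7 or u = -8.
p³ = -7 gives p = -∛(7) ≈ -1.9129.
p³ = -8 gives p = -2.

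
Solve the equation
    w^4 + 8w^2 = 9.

w = -1 or w = 1

Let u = w^2. The equation becomes u^2 + 8u - 9 = 0.
Factor: (u - 1)(u + 9) = 0, so u = 1 or u = -9.
w^2 = 1 gives w = +/-1.
w^2 = -9 < 0 has no real solution.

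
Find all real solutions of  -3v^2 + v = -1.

Rearrange to standard form: -3v^2 + v + 1 = 0.
Discriminant: (1)^2 - 4*(-3)*1 = 13.
Quadratic formula: v = (-1 +/- sqrt(13)) / (-6).
So v = 1/6 - sqrt(13)/6 ~= -0.4343 or v = 1/6 + sqrt(13)/6 ~= 0.7676.

v = -0.4343 or v = 0.7676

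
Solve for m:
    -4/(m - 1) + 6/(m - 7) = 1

m = -1.3246 or m = 11.3246

Multiply both sides by (m - 1)(m - 7):
-4(m - 7) + 6(m - 1) = (m - 1)(m - 7).
Expand and collect terms: m² - 10m - 15 = 0.
By the quadratic formula, m = (10 ± √160) / 2, so m ≈ 11.3246 or m ≈ -1.3246.
Neither value makes a denominator zero (m ≠ 1, m ≠ 7), so both are valid.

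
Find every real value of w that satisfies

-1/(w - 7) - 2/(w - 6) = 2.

w = 4.7192 or w = 6.7808

Multiply both sides by (w - 7)(w - 6):
-(w - 6) - 2(w - 7) = 2(w - 7)(w - 6).
Expand and collect terms: 2w^2 - 23w + 64 = 0.
By the quadratic formula, w = (23 +/- sqrt(17)) / 4, so w ~= 6.7808 or w ~= 4.7192.
Neither value makes a denominator zero (w != 7, w != 6), so both are valid.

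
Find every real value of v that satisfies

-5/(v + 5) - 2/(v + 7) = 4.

Multiply both sides by (v + 5)(v + 7):
-5(v + 7) - 2(v + 5) = 4(v + 5)(v + 7).
Expand and collect terms: 4v² + 55v + 185 = 0.
By the quadratic formula, v = (-55 ± √65) / 8, so v ≈ -5.8672 or v ≈ -7.8828.
Neither value makes a denominator zero (v ≠ -5, v ≠ -7), so both are valid.

v = -7.8828 or v = -5.8672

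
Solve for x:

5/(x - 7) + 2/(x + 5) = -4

Multiply both sides by (x - 7)(x + 5):
5(x + 5) + 2(x - 7) = -4(x - 7)(x + 5).
Expand and collect terms: -4x² + x + 129 = 0.
By the quadratic formula, x = (-1 ± √2065) / -8, so x ≈ -5.5553 or x ≈ 5.8053.
Neither value makes a denominator zero (x ≠ 7, x ≠ -5), so both are valid.

x = -5.5553 or x = 5.8053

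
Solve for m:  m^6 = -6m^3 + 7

Let u = m^3. The equation becomes u^2 + 6u - 7 = 0.
Factor: (u - 1)(u + 7) = 0, so u = 1 or u = -7.
m^3 = 1 gives m = 1.
m^3 = -7 gives m = -(7)^(1/3) ~= -1.9129.

m = -1.9129 or m = 1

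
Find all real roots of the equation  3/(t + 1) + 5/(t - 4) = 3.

t = -0.2803 or t = 5.9469

Multiply both sides by (t + 1)(t - 4):
3(t - 4) + 5(t + 1) = 3(t + 1)(t - 4).
Expand and collect terms: 3t² - 17t - 5 = 0.
By the quadratic formula, t = (17 ± √349) / 6, so t ≈ 5.9469 or t ≈ -0.2803.
Neither value makes a denominator zero (t ≠ -1, t ≠ 4), so both are valid.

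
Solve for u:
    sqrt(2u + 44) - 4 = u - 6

u = 10

Isolate the radical: sqrt(2u + 44) = u - 2.
Square both sides: 2u + 44 = (u - 2)^2.
Expand and rearrange: u^2 - 6u - 40 = 0.
Solving gives u = 10 or u = -4.
Check each candidate in the original equation:
  u = 10: sqrt(64) = 8, while u - 2 = 8 — valid.
  u = -4: sqrt(36) = 6, while u - 2 = -6 — extraneous.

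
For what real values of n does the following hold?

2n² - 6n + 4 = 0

n = 1 or n = 2

Factor: 2(n - 2)(n - 1) = 0.
So n = 2 or n = 1.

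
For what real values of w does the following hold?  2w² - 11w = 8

w = -0.6504 or w = 6.1504

Rearrange to standard form: 2w² - 11w - 8 = 0.
Discriminant: (-11)² − 4·2·(-8) = 185.
Quadratic formula: w = (11 ± √185) / 4.
So w = 11/4 + √(185)/4 ≈ 6.1504 or w = 11/4 - √(185)/4 ≈ -0.6504.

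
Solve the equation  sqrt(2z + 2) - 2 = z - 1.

Isolate the radical: sqrt(2z + 2) = z + 1.
Square both sides: 2z + 2 = (z + 1)^2.
Expand and rearrange: z^2 - 1 = 0.
Solving gives z = 1 or z = -1.
Check each candidate in the original equation:
  z = 1: sqrt(4) = 2, while z + 1 = 2 — valid.
  z = -1: sqrt(0) = 0, while z + 1 = 0 — valid.

z = -1 or z = 1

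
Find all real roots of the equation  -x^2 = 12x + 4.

Rearrange to standard form: -x^2 - 12x - 4 = 0.
Discriminant: (-12)^2 - 4*(-1)*(-4) = 128.
Quadratic formula: x = (12 +/- sqrt(128)) / (-2).
So x = -6 - 4*sqrt(2) ~= -11.6569 or x = -6 + 4*sqrt(2) ~= -0.3431.

x = -11.6569 or x = -0.3431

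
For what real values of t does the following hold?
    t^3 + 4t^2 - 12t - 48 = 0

Possible rational roots are divisors of -48. Testing t = -4 gives 0, so (t + 4) is a factor.
Divide: t^3 + 4t^2 - 12t - 48 = (t + 4)(t^2 - 12).
Apply the quadratic formula to t^2 - 12 = 0: t = (0 +/- sqrt(48))/2, i.e. t ~= 3.4641 or t ~= -3.4641.

t = -4 or t = -3.4641 or t = 3.4641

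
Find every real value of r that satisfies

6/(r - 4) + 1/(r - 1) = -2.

r = -0.5 or r = 2

Multiply both sides by (r - 4)(r - 1):
6(r - 1) + (r - 4) = -2(r - 4)(r - 1).
Expand and collect terms: -2r^2 + 3r + 2 = 0.
Factor or apply the quadratic formula: r = -0.5 or r = 2.
Neither value makes a denominator zero (r != 4, r != 1), so both are valid.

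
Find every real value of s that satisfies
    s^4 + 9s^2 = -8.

Let u = s^2. The equation becomes u^2 + 9u + 8 = 0.
Factor: (u + 8)(u + 1) = 0, so u = -8 or u = -1.
s^2 = -8 < 0 has no real solution.
s^2 = -1 < 0 has no real solution.

No real solutions.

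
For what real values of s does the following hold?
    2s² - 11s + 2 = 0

s = 0.1883 or s = 5.3117

Discriminant: (-11)² − 4·2·2 = 105.
Quadratic formula: s = (11 ± √105) / 4.
So s = √(105)/4 + 11/4 ≈ 5.3117 or s = 11/4 - √(105)/4 ≈ 0.1883.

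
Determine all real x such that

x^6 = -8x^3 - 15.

x = -1.71 or x = -1.4422

Let u = x^3. The equation becomes u^2 + 8u + 15 = 0.
Factor: (u + 5)(u + 3) = 0, so u = -5 or u = -3.
x^3 = -5 gives x = -(5)^(1/3) ~= -1.71.
x^3 = -3 gives x = -(3)^(1/3) ~= -1.4422.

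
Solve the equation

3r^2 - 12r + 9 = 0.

Factor: 3(r - 3)(r - 1) = 0.
So r = 3 or r = 1.

r = 1 or r = 3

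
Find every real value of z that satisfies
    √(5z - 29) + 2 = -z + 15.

z = 9

Isolate the radical: √(5z - 29) = -z + 13.
Square both sides: 5z - 29 = (-z + 13)².
Expand and rearrange: z² - 31z + 198 = 0.
Solving gives z = 22 or z = 9.
Check each candidate in the original equation:
  z = 22: √(81) = 9, while -z + 13 = -9 — extraneous.
  z = 9: √(16) = 4, while -z + 13 = 4 — valid.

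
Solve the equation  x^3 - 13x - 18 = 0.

Possible rational roots are divisors of -18. Testing x = -2 gives 0, so (x + 2) is a factor.
Divide: x^3 - 13x - 18 = (x + 2)(x^2 - 2x - 9).
Apply the quadratic formula to x^2 - 2x - 9 = 0: x = (2 +/- sqrt(40))/2, i.e. x ~= 4.1623 or x ~= -2.1623.

x = -2.1623 or x = -2 or x = 4.1623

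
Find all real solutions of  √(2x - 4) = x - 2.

x = 2 or x = 4

Square both sides: 2x - 4 = (x - 2)².
Expand and rearrange: x² - 6x + 8 = 0.
Solving gives x = 4 or x = 2.
Check each candidate in the original equation:
  x = 4: √(4) = 2, while x - 2 = 2 — valid.
  x = 2: √(0) = 0, while x - 2 = 0 — valid.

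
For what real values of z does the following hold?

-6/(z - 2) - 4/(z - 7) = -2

Multiply both sides by (z - 2)(z - 7):
-6(z - 7) - 4(z - 2) = -2(z - 2)(z - 7).
Expand and collect terms: -2z² + 28z - 78 = 0.
By the quadratic formula, z = (-28 ± √160) / -4, so z ≈ 3.8377 or z ≈ 10.1623.
Neither value makes a denominator zero (z ≠ 2, z ≠ 7), so both are valid.

z = 3.8377 or z = 10.1623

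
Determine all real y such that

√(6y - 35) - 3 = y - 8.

y = 6 or y = 10

Isolate the radical: √(6y - 35) = y - 5.
Square both sides: 6y - 35 = (y - 5)².
Expand and rearrange: y² - 16y + 60 = 0.
Solving gives y = 10 or y = 6.
Check each candidate in the original equation:
  y = 10: √(25) = 5, while y - 5 = 5 — valid.
  y = 6: √(1) = 1, while y - 5 = 1 — valid.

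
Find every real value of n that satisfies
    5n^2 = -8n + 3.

Rearrange to standard form: 5n^2 + 8n - 3 = 0.
Discriminant: (8)^2 - 4*5*(-3) = 124.
Quadratic formula: n = (-8 +/- sqrt(124)) / 10.
So n = -4/5 + sqrt(31)/5 ~= 0.3136 or n = -sqrt(31)/5 - 4/5 ~= -1.9136.

n = -1.9136 or n = 0.3136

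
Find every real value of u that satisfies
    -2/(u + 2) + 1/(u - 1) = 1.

u = -3.6458 or u = 1.6458

Multiply both sides by (u + 2)(u - 1):
-2(u - 1) + (u + 2) = (u + 2)(u - 1).
Expand and collect terms: u² + 2u - 6 = 0.
By the quadratic formula, u = (-2 ± √28) / 2, so u ≈ 1.6458 or u ≈ -3.6458.
Neither value makes a denominator zero (u ≠ -2, u ≠ 1), so both are valid.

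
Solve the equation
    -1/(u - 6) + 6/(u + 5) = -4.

Multiply both sides by (u - 6)(u + 5):
-(u + 5) + 6(u - 6) = -4(u - 6)(u + 5).
Expand and collect terms: -4u^2 - u + 161 = 0.
By the quadratic formula, u = (1 +/- sqrt(2577)) / -8, so u ~= -6.4705 or u ~= 6.2205.
Neither value makes a denominator zero (u != 6, u != -5), so both are valid.

u = -6.4705 or u = 6.2205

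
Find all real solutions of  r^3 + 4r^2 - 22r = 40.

r = -6.4495 or r = -1.5505 or r = 4

Rearrange: r^3 + 4r^2 - 22r - 40 = 0.
Possible rational roots are divisors of -40. Testing r = 4 gives 0, so (r - 4) is a factor.
Divide: r^3 + 4r^2 - 22r - 40 = (r - 4)(r^2 + 8r + 10).
Apply the quadratic formula to r^2 + 8r + 10 = 0: r = (-8 +/- sqrt(24))/2, i.e. r ~= -1.5505 or r ~= -6.4495.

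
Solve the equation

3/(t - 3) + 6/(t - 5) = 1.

Multiply both sides by (t - 3)(t - 5):
3(t - 5) + 6(t - 3) = (t - 3)(t - 5).
Expand and collect terms: t² - 17t + 48 = 0.
By the quadratic formula, t = (17 ± √97) / 2, so t ≈ 13.4244 or t ≈ 3.5756.
Neither value makes a denominator zero (t ≠ 3, t ≠ 5), so both are valid.

t = 3.5756 or t = 13.4244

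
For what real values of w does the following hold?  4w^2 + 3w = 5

Rearrange to standard form: 4w^2 + 3w - 5 = 0.
Discriminant: (3)^2 - 4*4*(-5) = 89.
Quadratic formula: w = (-3 +/- sqrt(89)) / 8.
So w = -3/8 + sqrt(89)/8 ~= 0.8042 or w = -sqrt(89)/8 - 3/8 ~= -1.5542.

w = -1.5542 or w = 0.8042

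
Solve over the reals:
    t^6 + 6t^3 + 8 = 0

Let u = t^3. The equation becomes u^2 + 6u + 8 = 0.
Factor: (u + 4)(u + 2) = 0, so u = -4 or u = -2.
t^3 = -4 gives t = -(4)^(1/3) ~= -1.5874.
t^3 = -2 gives t = -(2)^(1/3) ~= -1.2599.

t = -1.5874 or t = -1.2599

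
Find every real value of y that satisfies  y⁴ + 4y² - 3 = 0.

y = -0.8036 or y = 0.8036

Let u = y². The equation becomes u² + 4u - 3 = 0.
By the quadratic formula, u = -2 + √(7) or u = -√(7) - 2.
y² = -2 + √(7) gives y = ±√(-2 + √(7)) ≈ ±0.8036.
y² = -√(7) - 2 < 0 has no real solution.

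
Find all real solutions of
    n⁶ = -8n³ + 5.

n = -2.0474 or n = 0.8352

Let u = n³. The equation becomes u² + 8u - 5 = 0.
By the quadratic formula, u = -4 + √(21) or u = -√(21) - 4.
n³ = -4 + √(21) gives n = ∛(-4 + √(21)) ≈ 0.8352.
n³ = -√(21) - 4 gives n = -∛(4 + √(21)) ≈ -2.0474.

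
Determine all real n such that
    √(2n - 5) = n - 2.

Square both sides: 2n - 5 = (n - 2)².
Expand and rearrange: n² - 6n + 9 = 0.
This gives the repeated root n = 3.
Check in the original equation:
  n = 3: √(1) = 1, while n - 2 = 1 — valid.

n = 3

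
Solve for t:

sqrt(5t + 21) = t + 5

Square both sides: 5t + 21 = (t + 5)^2.
Expand and rearrange: t^2 + 5t + 4 = 0.
Solving gives t = -1 or t = -4.
Check each candidate in the original equation:
  t = -1: sqrt(16) = 4, while t + 5 = 4 — valid.
  t = -4: sqrt(1) = 1, while t + 5 = 1 — valid.

t = -4 or t = -1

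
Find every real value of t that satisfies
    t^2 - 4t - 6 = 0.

t = -1.1623 or t = 5.1623

Discriminant: (-4)^2 - 4*1*(-6) = 40.
Quadratic formula: t = (4 +/- sqrt(40)) / 2.
So t = 2 + sqrt(10) ~= 5.1623 or t = 2 - sqrt(10) ~= -1.1623.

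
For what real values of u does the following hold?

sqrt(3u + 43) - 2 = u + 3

u = 2

Isolate the radical: sqrt(3u + 43) = u + 5.
Square both sides: 3u + 43 = (u + 5)^2.
Expand and rearrange: u^2 + 7u - 18 = 0.
Solving gives u = 2 or u = -9.
Check each candidate in the original equation:
  u = 2: sqrt(49) = 7, while u + 5 = 7 — valid.
  u = -9: sqrt(16) = 4, while u + 5 = -4 — extraneous.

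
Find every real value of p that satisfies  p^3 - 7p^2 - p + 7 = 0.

Possible rational roots are divisors of 7. Testing p = 1 gives 0, so (p - 1) is a factor.
Divide: p^3 - 7p^2 - p + 7 = (p - 1)(p^2 - 6p - 7).
Factor the quadratic: p = 7 or p = -1.

p = -1 or p = 1 or p = 7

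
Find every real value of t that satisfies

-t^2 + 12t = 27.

Bring every term to one side: -t^2 + 12t - 27 = 0.
Factor: -1(t - 9)(t - 3) = 0.
So t = 9 or t = 3.

t = 3 or t = 9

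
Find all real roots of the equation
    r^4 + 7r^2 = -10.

No real solutions.

Let u = r^2. The equation becomes u^2 + 7u + 10 = 0.
Factor: (u + 5)(u + 2) = 0, so u = -5 or u = -2.
r^2 = -5 < 0 has no real solution.
r^2 = -2 < 0 has no real solution.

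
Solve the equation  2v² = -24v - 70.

v = -7 or v = -5

Bring every term to one side: 2v² + 24v + 70 = 0.
Factor: 2(v + 5)(v + 7) = 0.
So v = -5 or v = -7.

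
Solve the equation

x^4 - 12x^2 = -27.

x = -3 or x = -1.7321 or x = 1.7321 or x = 3

Let u = x^2. The equation becomes u^2 - 12u + 27 = 0.
Factor: (u - 9)(u - 3) = 0, so u = 9 or u = 3.
x^2 = 9 gives x = +/-3.
x^2 = 3 gives x = +/-sqrt(3) ~= +/-1.7321.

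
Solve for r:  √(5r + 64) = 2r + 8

r = 0

Square both sides: 5r + 64 = (2r + 8)².
Expand and rearrange: 4r² + 27r = 0.
Solving gives r = 0 or r = -6.75.
Check each candidate in the original equation:
  r = 0: √(64) = 8, while 2r + 8 = 8 — valid.
  r = -6.75: √(30.25) = 5.5, while 2r + 8 = -5.5 — extraneous.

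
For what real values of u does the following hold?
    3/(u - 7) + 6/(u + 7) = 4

Multiply both sides by (u - 7)(u + 7):
3(u + 7) + 6(u - 7) = 4(u - 7)(u + 7).
Expand and collect terms: 4u² - 9u - 175 = 0.
By the quadratic formula, u = (9 ± √2881) / 8, so u ≈ 7.8344 or u ≈ -5.5844.
Neither value makes a denominator zero (u ≠ 7, u ≠ -7), so both are valid.

u = -5.5844 or u = 7.8344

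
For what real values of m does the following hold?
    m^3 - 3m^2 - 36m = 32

Rearrange: m^3 - 3m^2 - 36m - 32 = 0.
Possible rational roots are divisors of -32. Testing m = -4 gives 0, so (m + 4) is a factor.
Divide: m^3 - 3m^2 - 36m - 32 = (m + 4)(m^2 - 7m - 8).
Factor the quadratic: m = 8 or m = -1.

m = -4 or m = -1 or m = 8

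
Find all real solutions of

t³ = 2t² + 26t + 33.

Rearrange: t³ - 2t² - 26t - 33 = 0.
Possible rational roots are divisors of -33. Testing t = -3 gives 0, so (t + 3) is a factor.
Divide: t³ - 2t² - 26t - 33 = (t + 3)(t² - 5t - 11).
Apply the quadratic formula to t² - 5t - 11 = 0: t = (5 ± √69)/2, i.e. t ≈ 6.6533 or t ≈ -1.6533.

t = -3 or t = -1.6533 or t = 6.6533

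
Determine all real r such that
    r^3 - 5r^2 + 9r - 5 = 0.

Possible rational roots are divisors of -5. Testing r = 1 gives 0, so (r - 1) is a factor.
Divide: r^3 - 5r^2 + 9r - 5 = (r - 1)(r^2 - 4r + 5).
The quadratic r^2 - 4r + 5 has discriminant -4 < 0, so no further real roots.

r = 1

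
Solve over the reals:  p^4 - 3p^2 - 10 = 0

p = -2.2361 or p = 2.2361

Let u = p^2. The equation becomes u^2 - 3u - 10 = 0.
Factor: (u + 2)(u - 5) = 0, so u = -2 or u = 5.
p^2 = -2 < 0 has no real solution.
p^2 = 5 gives p = +/-sqrt(5) ~= +/-2.2361.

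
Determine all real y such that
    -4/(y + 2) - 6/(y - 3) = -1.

y = -0.5208 or y = 11.5208

Multiply both sides by (y + 2)(y - 3):
-4(y - 3) - 6(y + 2) = -(y + 2)(y - 3).
Expand and collect terms: -y^2 + 11y + 6 = 0.
By the quadratic formula, y = (-11 +/- sqrt(145)) / -2, so y ~= -0.5208 or y ~= 11.5208.
Neither value makes a denominator zero (y != -2, y != 3), so both are valid.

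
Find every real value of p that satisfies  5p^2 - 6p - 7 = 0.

Discriminant: (-6)^2 - 4*5*(-7) = 176.
Quadratic formula: p = (6 +/- sqrt(176)) / 10.
So p = 3/5 + 2*sqrt(11)/5 ~= 1.9266 or p = 3/5 - 2*sqrt(11)/5 ~= -0.7266.

p = -0.7266 or p = 1.9266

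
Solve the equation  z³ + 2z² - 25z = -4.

Rearrange: z³ + 2z² - 25z + 4 = 0.
Possible rational roots are divisors of 4. Testing z = 4 gives 0, so (z - 4) is a factor.
Divide: z³ + 2z² - 25z + 4 = (z - 4)(z² + 6z - 1).
Apply the quadratic formula to z² + 6z - 1 = 0: z = (-6 ± √40)/2, i.e. z ≈ 0.1623 or z ≈ -6.1623.

z = -6.1623 or z = 0.1623 or z = 4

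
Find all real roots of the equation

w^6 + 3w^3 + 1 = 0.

w = -1.3782 or w = -0.7256

Let u = w^3. The equation becomes u^2 + 3u + 1 = 0.
By the quadratic formula, u = -3/2 + sqrt(5)/2 or u = -3/2 - sqrt(5)/2.
w^3 = -3/2 + sqrt(5)/2 gives w = -(3/2 - sqrt(5)/2)^(1/3) ~= -0.7256.
w^3 = -3/2 - sqrt(5)/2 gives w = -(sqrt(5)/2 + 3/2)^(1/3) ~= -1.3782.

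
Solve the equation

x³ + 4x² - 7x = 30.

Rearrange: x³ + 4x² - 7x - 30 = 0.
Possible rational roots are divisors of -30. Testing x = -3 gives 0, so (x + 3) is a factor.
Divide: x³ + 4x² - 7x - 30 = (x + 3)(x² + x - 10).
Apply the quadratic formula to x² + x - 10 = 0: x = (-1 ± √41)/2, i.e. x ≈ 2.7016 or x ≈ -3.7016.

x = -3.7016 or x = -3 or x = 2.7016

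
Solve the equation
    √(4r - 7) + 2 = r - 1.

Isolate the radical: √(4r - 7) = r - 3.
Square both sides: 4r - 7 = (r - 3)².
Expand and rearrange: r² - 10r + 16 = 0.
Solving gives r = 8 or r = 2.
Check each candidate in the original equation:
  r = 8: √(25) = 5, while r - 3 = 5 — valid.
  r = 2: √(1) = 1, while r - 3 = -1 — extraneous.

r = 8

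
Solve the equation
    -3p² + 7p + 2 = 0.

p = -0.2573 or p = 2.5907

Discriminant: (7)² − 4·(-3)·2 = 73.
Quadratic formula: p = (-7 ± √73) / (-6).
So p = 7/6 - √(73)/6 ≈ -0.2573 or p = 7/6 + √(73)/6 ≈ 2.5907.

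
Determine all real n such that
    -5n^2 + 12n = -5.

Rearrange to standard form: -5n^2 + 12n + 5 = 0.
Discriminant: (12)^2 - 4*(-5)*5 = 244.
Quadratic formula: n = (-12 +/- sqrt(244)) / (-10).
So n = 6/5 - sqrt(61)/5 ~= -0.362 or n = 6/5 + sqrt(61)/5 ~= 2.762.

n = -0.362 or n = 2.762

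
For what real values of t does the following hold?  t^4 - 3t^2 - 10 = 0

Let u = t^2. The equation becomes u^2 - 3u - 10 = 0.
Factor: (u + 2)(u - 5) = 0, so u = -2 or u = 5.
t^2 = -2 < 0 has no real solution.
t^2 = 5 gives t = +/-sqrt(5) ~= +/-2.2361.

t = -2.2361 or t = 2.2361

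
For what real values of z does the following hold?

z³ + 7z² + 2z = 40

z = -5 or z = -4 or z = 2

Rearrange: z³ + 7z² + 2z - 40 = 0.
Possible rational roots are divisors of -40. Testing z = -4 gives 0, so (z + 4) is a factor.
Divide: z³ + 7z² + 2z - 40 = (z + 4)(z² + 3z - 10).
Factor the quadratic: z = 2 or z = -5.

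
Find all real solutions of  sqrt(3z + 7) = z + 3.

Square both sides: 3z + 7 = (z + 3)^2.
Expand and rearrange: z^2 + 3z + 2 = 0.
Solving gives z = -1 or z = -2.
Check each candidate in the original equation:
  z = -1: sqrt(4) = 2, while z + 3 = 2 — valid.
  z = -2: sqrt(1) = 1, while z + 3 = 1 — valid.

z = -2 or z = -1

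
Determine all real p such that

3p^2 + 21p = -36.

p = -4 or p = -3

Bring every term to one side: 3p^2 + 21p + 36 = 0.
Factor: 3(p + 3)(p + 4) = 0.
So p = -3 or p = -4.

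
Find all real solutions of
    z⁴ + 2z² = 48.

Let u = z². The equation becomes u² + 2u - 48 = 0.
Factor: (u + 8)(u - 6) = 0, so u = -8 or u = 6.
z² = -8 < 0 has no real solution.
z² = 6 gives z = ±√(6) ≈ ±2.4495.

z = -2.4495 or z = 2.4495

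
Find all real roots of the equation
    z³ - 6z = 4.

z = -2 or z = -0.7321 or z = 2.7321

Rearrange: z³ - 6z - 4 = 0.
Possible rational roots are divisors of -4. Testing z = -2 gives 0, so (z + 2) is a factor.
Divide: z³ - 6z - 4 = (z + 2)(z² - 2z - 2).
Apply the quadratic formula to z² - 2z - 2 = 0: z = (2 ± √12)/2, i.e. z ≈ 2.7321 or z ≈ -0.7321.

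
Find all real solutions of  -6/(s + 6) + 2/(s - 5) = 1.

Multiply both sides by (s + 6)(s - 5):
-6(s - 5) + 2(s + 6) = (s + 6)(s - 5).
Expand and collect terms: s² + 5s - 72 = 0.
By the quadratic formula, s = (-5 ± √313) / 2, so s ≈ 6.3459 or s ≈ -11.3459.
Neither value makes a denominator zero (s ≠ -6, s ≠ 5), so both are valid.

s = -11.3459 or s = 6.3459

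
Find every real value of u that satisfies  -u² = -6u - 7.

Bring every term to one side: -u² + 6u + 7 = 0.
Factor: -1(u - 7)(u + 1) = 0.
So u = 7 or u = -1.

u = -1 or u = 7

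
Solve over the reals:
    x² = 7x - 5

Rearrange to standard form: x² - 7x + 5 = 0.
Discriminant: (-7)² − 4·1·5 = 29.
Quadratic formula: x = (7 ± √29) / 2.
So x = √(29)/2 + 7/2 ≈ 6.1926 or x = 7/2 - √(29)/2 ≈ 0.8074.

x = 0.8074 or x = 6.1926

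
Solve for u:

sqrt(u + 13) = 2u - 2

u = 3

Square both sides: u + 13 = (2u - 2)^2.
Expand and rearrange: 4u^2 - 9u - 9 = 0.
Solving gives u = 3 or u = -0.75.
Check each candidate in the original equation:
  u = 3: sqrt(16) = 4, while 2u - 2 = 4 — valid.
  u = -0.75: sqrt(12.25) = 3.5, while 2u - 2 = -3.5 — extraneous.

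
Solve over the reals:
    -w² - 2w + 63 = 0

Factor: -1(w + 9)(w - 7) = 0.
So w = -9 or w = 7.

w = -9 or w = 7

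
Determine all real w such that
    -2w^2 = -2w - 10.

w = -1.7913 or w = 2.7913

Rearrange to standard form: -2w^2 + 2w + 10 = 0.
Discriminant: (2)^2 - 4*(-2)*10 = 84.
Quadratic formula: w = (-2 +/- sqrt(84)) / (-4).
So w = 1/2 - sqrt(21)/2 ~= -1.7913 or w = 1/2 + sqrt(21)/2 ~= 2.7913.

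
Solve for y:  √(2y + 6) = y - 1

Square both sides: 2y + 6 = (y - 1)².
Expand and rearrange: y² - 4y - 5 = 0.
Solving gives y = 5 or y = -1.
Check each candidate in the original equation:
  y = 5: √(16) = 4, while y - 1 = 4 — valid.
  y = -1: √(4) = 2, while y - 1 = -2 — extraneous.

y = 5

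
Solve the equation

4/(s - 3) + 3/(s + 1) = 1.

Multiply both sides by (s - 3)(s + 1):
4(s + 1) + 3(s - 3) = (s - 3)(s + 1).
Expand and collect terms: s² - 9s + 2 = 0.
By the quadratic formula, s = (9 ± √73) / 2, so s ≈ 8.772 or s ≈ 0.228.
Neither value makes a denominator zero (s ≠ 3, s ≠ -1), so both are valid.

s = 0.228 or s = 8.772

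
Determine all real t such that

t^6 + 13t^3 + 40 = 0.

Let u = t^3. The equation becomes u^2 + 13u + 40 = 0.
Factor: (u + 5)(u + 8) = 0, so u = -5 or u = -8.
t^3 = -5 gives t = -(5)^(1/3) ~= -1.71.
t^3 = -8 gives t = -2.

t = -2 or t = -1.71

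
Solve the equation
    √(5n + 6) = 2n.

Square both sides: 5n + 6 = (2n)².
Expand and rearrange: 4n² - 5n - 6 = 0.
Solving gives n = 2 or n = -0.75.
Check each candidate in the original equation:
  n = 2: √(16) = 4, while 2n = 4 — valid.
  n = -0.75: √(2.25) = 1.5, while 2n = -1.5 — extraneous.

n = 2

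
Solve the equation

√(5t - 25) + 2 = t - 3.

Isolate the radical: √(5t - 25) = t - 5.
Square both sides: 5t - 25 = (t - 5)².
Expand and rearrange: t² - 15t + 50 = 0.
Solving gives t = 10 or t = 5.
Check each candidate in the original equation:
  t = 10: √(25) = 5, while t - 5 = 5 — valid.
  t = 5: √(0) = 0, while t - 5 = 0 — valid.

t = 5 or t = 10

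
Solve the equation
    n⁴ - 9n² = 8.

n = -3.1329 or n = 3.1329

Let u = n². The equation becomes u² - 9u - 8 = 0.
By the quadratic formula, u = 9/2 + √(113)/2 or u = 9/2 - √(113)/2.
n² = 9/2 + √(113)/2 gives n = ±√(9/2 + √(113)/2) ≈ ±3.1329.
n² = 9/2 - √(113)/2 < 0 has no real solution.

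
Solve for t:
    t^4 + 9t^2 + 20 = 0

Let u = t^2. The equation becomes u^2 + 9u + 20 = 0.
Factor: (u + 5)(u + 4) = 0, so u = -5 or u = -4.
t^2 = -5 < 0 has no real solution.
t^2 = -4 < 0 has no real solution.

No real solutions.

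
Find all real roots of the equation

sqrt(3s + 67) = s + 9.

Square both sides: 3s + 67 = (s + 9)^2.
Expand and rearrange: s^2 + 15s + 14 = 0.
Solving gives s = -1 or s = -14.
Check each candidate in the original equation:
  s = -1: sqrt(64) = 8, while s + 9 = 8 — valid.
  s = -14: sqrt(25) = 5, while s + 9 = -5 — extraneous.

s = -1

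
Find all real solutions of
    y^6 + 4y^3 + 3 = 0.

y = -1.4422 or y = -1

Let u = y^3. The equation becomes u^2 + 4u + 3 = 0.
Factor: (u + 1)(u + 3) = 0, so u = -1 or u = -3.
y^3 = -1 gives y = -1.
y^3 = -3 gives y = -(3)^(1/3) ~= -1.4422.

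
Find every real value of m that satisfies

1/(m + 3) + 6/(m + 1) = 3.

m = -2.8403 or m = 1.1736

Multiply both sides by (m + 3)(m + 1):
(m + 1) + 6(m + 3) = 3(m + 3)(m + 1).
Expand and collect terms: 3m² + 5m - 10 = 0.
By the quadratic formula, m = (-5 ± √145) / 6, so m ≈ 1.1736 or m ≈ -2.8403.
Neither value makes a denominator zero (m ≠ -3, m ≠ -1), so both are valid.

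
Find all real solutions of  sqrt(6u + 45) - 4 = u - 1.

Isolate the radical: sqrt(6u + 45) = u + 3.
Square both sides: 6u + 45 = (u + 3)^2.
Expand and rearrange: u^2 - 36 = 0.
Solving gives u = 6 or u = -6.
Check each candidate in the original equation:
  u = 6: sqrt(81) = 9, while u + 3 = 9 — valid.
  u = -6: sqrt(9) = 3, while u + 3 = -3 — extraneous.

u = 6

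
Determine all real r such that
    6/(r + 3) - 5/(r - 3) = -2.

Multiply both sides by (r + 3)(r - 3):
6(r - 3) - 5(r + 3) = -2(r + 3)(r - 3).
Expand and collect terms: -2r² - r + 51 = 0.
By the quadratic formula, r = (1 ± √409) / -4, so r ≈ -5.3059 or r ≈ 4.8059.
Neither value makes a denominator zero (r ≠ -3, r ≠ 3), so both are valid.

r = -5.3059 or r = 4.8059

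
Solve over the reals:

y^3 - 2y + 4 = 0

Possible rational roots are divisors of 4. Testing y = -2 gives 0, so (y + 2) is a factor.
Divide: y^3 - 2y + 4 = (y + 2)(y^2 - 2y + 2).
The quadratic y^2 - 2y + 2 has discriminant -4 < 0, so no further real roots.

y = -2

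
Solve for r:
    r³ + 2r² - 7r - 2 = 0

r = -3.7321 or r = -0.2679 or r = 2

Possible rational roots are divisors of -2. Testing r = 2 gives 0, so (r - 2) is a factor.
Divide: r³ + 2r² - 7r - 2 = (r - 2)(r² + 4r + 1).
Apply the quadratic formula to r² + 4r + 1 = 0: r = (-4 ± √12)/2, i.e. r ≈ -0.2679 or r ≈ -3.7321.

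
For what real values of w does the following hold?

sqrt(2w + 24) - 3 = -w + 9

Isolate the radical: sqrt(2w + 24) = -w + 12.
Square both sides: 2w + 24 = (-w + 12)^2.
Expand and rearrange: w^2 - 26w + 120 = 0.
Solving gives w = 20 or w = 6.
Check each candidate in the original equation:
  w = 20: sqrt(64) = 8, while -w + 12 = -8 — extraneous.
  w = 6: sqrt(36) = 6, while -w + 12 = 6 — valid.

w = 6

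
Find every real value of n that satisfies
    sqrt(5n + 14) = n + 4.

n = -2 or n = -1

Square both sides: 5n + 14 = (n + 4)^2.
Expand and rearrange: n^2 + 3n + 2 = 0.
Solving gives n = -1 or n = -2.
Check each candidate in the original equation:
  n = -1: sqrt(9) = 3, while n + 4 = 3 — valid.
  n = -2: sqrt(4) = 2, while n + 4 = 2 — valid.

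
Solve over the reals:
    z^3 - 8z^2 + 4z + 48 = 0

Possible rational roots are divisors of 48. Testing z = 4 gives 0, so (z - 4) is a factor.
Divide: z^3 - 8z^2 + 4z + 48 = (z - 4)(z^2 - 4z - 12).
Factor the quadratic: z = 6 or z = -2.

z = -2 or z = 4 or z = 6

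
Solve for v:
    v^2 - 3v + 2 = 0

v = 1 or v = 2

Factor: (v - 1)(v - 2) = 0.
So v = 1 or v = 2.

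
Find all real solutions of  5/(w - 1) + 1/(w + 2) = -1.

w = -5.7913 or w = -1.2087

Multiply both sides by (w - 1)(w + 2):
5(w + 2) + (w - 1) = -(w - 1)(w + 2).
Expand and collect terms: -w^2 - 7w - 7 = 0.
By the quadratic formula, w = (7 +/- sqrt(21)) / -2, so w ~= -5.7913 or w ~= -1.2087.
Neither value makes a denominator zero (w != 1, w != -2), so both are valid.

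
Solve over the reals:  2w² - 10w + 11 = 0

Discriminant: (-10)² − 4·2·11 = 12.
Quadratic formula: w = (10 ± √12) / 4.
So w = √(3)/2 + 5/2 ≈ 3.366 or w = 5/2 - √(3)/2 ≈ 1.634.

w = 1.634 or w = 3.366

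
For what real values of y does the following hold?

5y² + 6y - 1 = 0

Discriminant: (6)² − 4·5·(-1) = 56.
Quadratic formula: y = (-6 ± √56) / 10.
So y = -3/5 + √(14)/5 ≈ 0.1483 or y = -√(14)/5 - 3/5 ≈ -1.3483.

y = -1.3483 or y = 0.1483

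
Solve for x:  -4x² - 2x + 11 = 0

Discriminant: (-2)² − 4·(-4)·11 = 180.
Quadratic formula: x = (2 ± √180) / (-8).
So x = -3·√(5)/4 - 1/4 ≈ -1.9271 or x = -1/4 + 3·√(5)/4 ≈ 1.4271.

x = -1.9271 or x = 1.4271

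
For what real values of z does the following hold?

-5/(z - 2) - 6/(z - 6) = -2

Multiply both sides by (z - 2)(z - 6):
-5(z - 6) - 6(z - 2) = -2(z - 2)(z - 6).
Expand and collect terms: -2z² + 27z - 66 = 0.
By the quadratic formula, z = (-27 ± √201) / -4, so z ≈ 3.2056 or z ≈ 10.2944.
Neither value makes a denominator zero (z ≠ 2, z ≠ 6), so both are valid.

z = 3.2056 or z = 10.2944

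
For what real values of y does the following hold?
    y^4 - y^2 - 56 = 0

y = -2.8284 or y = 2.8284

Let u = y^2. The equation becomes u^2 - u - 56 = 0.
Factor: (u - 8)(u + 7) = 0, so u = 8 or u = -7.
y^2 = 8 gives y = +/-2*sqrt(2) ~= +/-2.8284.
y^2 = -7 < 0 has no real solution.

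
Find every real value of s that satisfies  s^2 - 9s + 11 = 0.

Discriminant: (-9)^2 - 4*1*11 = 37.
Quadratic formula: s = (9 +/- sqrt(37)) / 2.
So s = sqrt(37)/2 + 9/2 ~= 7.5414 or s = 9/2 - sqrt(37)/2 ~= 1.4586.

s = 1.4586 or s = 7.5414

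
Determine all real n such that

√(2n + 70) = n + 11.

Square both sides: 2n + 70 = (n + 11)².
Expand and rearrange: n² + 20n + 51 = 0.
Solving gives n = -3 or n = -17.
Check each candidate in the original equation:
  n = -3: √(64) = 8, while n + 11 = 8 — valid.
  n = -17: √(36) = 6, while n + 11 = -6 — extraneous.

n = -3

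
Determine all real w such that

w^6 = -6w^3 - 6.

w = -1.6789 or w = -1.0823

Let u = w^3. The equation becomes u^2 + 6u + 6 = 0.
By the quadratic formula, u = -3 + sqrt(3) or u = -3 - sqrt(3).
w^3 = -3 + sqrt(3) gives w = -(3 - sqrt(3))^(1/3) ~= -1.0823.
w^3 = -3 - sqrt(3) gives w = -(sqrt(3) + 3)^(1/3) ~= -1.6789.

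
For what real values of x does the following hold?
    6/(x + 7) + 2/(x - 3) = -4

x = -8.5678 or x = 2.5678

Multiply both sides by (x + 7)(x - 3):
6(x - 3) + 2(x + 7) = -4(x + 7)(x - 3).
Expand and collect terms: -4x² - 24x + 88 = 0.
By the quadratic formula, x = (24 ± √1984) / -8, so x ≈ -8.5678 or x ≈ 2.5678.
Neither value makes a denominator zero (x ≠ -7, x ≠ 3), so both are valid.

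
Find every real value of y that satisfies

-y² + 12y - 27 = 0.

Factor: -1(y - 3)(y - 9) = 0.
So y = 3 or y = 9.

y = 3 or y = 9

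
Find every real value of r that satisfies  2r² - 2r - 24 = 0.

r = -3 or r = 4

Factor: 2(r + 3)(r - 4) = 0.
So r = -3 or r = 4.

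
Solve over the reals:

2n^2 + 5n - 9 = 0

Discriminant: (5)^2 - 4*2*(-9) = 97.
Quadratic formula: n = (-5 +/- sqrt(97)) / 4.
So n = -5/4 + sqrt(97)/4 ~= 1.2122 or n = -sqrt(97)/4 - 5/4 ~= -3.7122.

n = -3.7122 or n = 1.2122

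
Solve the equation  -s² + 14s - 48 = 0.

Factor: -1(s - 6)(s - 8) = 0.
So s = 6 or s = 8.

s = 6 or s = 8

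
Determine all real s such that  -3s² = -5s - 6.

Rearrange to standard form: -3s² + 5s + 6 = 0.
Discriminant: (5)² − 4·(-3)·6 = 97.
Quadratic formula: s = (-5 ± √97) / (-6).
So s = 5/6 - √(97)/6 ≈ -0.8081 or s = 5/6 + √(97)/6 ≈ 2.4748.

s = -0.8081 or s = 2.4748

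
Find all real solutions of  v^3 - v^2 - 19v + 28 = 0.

Possible rational roots are divisors of 28. Testing v = 4 gives 0, so (v - 4) is a factor.
Divide: v^3 - v^2 - 19v + 28 = (v - 4)(v^2 + 3v - 7).
Apply the quadratic formula to v^2 + 3v - 7 = 0: v = (-3 +/- sqrt(37))/2, i.e. v ~= 1.5414 or v ~= -4.5414.

v = -4.5414 or v = 1.5414 or v = 4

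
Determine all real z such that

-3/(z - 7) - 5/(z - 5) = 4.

z = 3.4189 or z = 6.5811

Multiply both sides by (z - 7)(z - 5):
-3(z - 5) - 5(z - 7) = 4(z - 7)(z - 5).
Expand and collect terms: 4z² - 40z + 90 = 0.
By the quadratic formula, z = (40 ± √160) / 8, so z ≈ 6.5811 or z ≈ 3.4189.
Neither value makes a denominator zero (z ≠ 7, z ≠ 5), so both are valid.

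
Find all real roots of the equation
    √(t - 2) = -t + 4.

t = 3

Square both sides: t - 2 = (-t + 4)².
Expand and rearrange: t² - 9t + 18 = 0.
Solving gives t = 6 or t = 3.
Check each candidate in the original equation:
  t = 6: √(4) = 2, while -t + 4 = -2 — extraneous.
  t = 3: √(1) = 1, while -t + 4 = 1 — valid.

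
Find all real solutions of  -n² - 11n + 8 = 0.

Discriminant: (-11)² − 4·(-1)·8 = 153.
Quadratic formula: n = (11 ± √153) / (-2).
So n = -3·√(17)/2 - 11/2 ≈ -11.6847 or n = -11/2 + 3·√(17)/2 ≈ 0.6847.

n = -11.6847 or n = 0.6847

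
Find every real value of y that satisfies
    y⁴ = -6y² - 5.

No real solutions.

Let u = y². The equation becomes u² + 6u + 5 = 0.
Factor: (u + 1)(u + 5) = 0, so u = -1 or u = -5.
y² = -1 < 0 has no real solution.
y² = -5 < 0 has no real solution.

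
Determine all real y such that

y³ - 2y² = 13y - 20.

y = -3.4495 or y = 1.4495 or y = 4

Rearrange: y³ - 2y² - 13y + 20 = 0.
Possible rational roots are divisors of 20. Testing y = 4 gives 0, so (y - 4) is a factor.
Divide: y³ - 2y² - 13y + 20 = (y - 4)(y² + 2y - 5).
Apply the quadratic formula to y² + 2y - 5 = 0: y = (-2 ± √24)/2, i.e. y ≈ 1.4495 or y ≈ -3.4495.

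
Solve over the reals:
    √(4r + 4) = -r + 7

r = 3

Square both sides: 4r + 4 = (-r + 7)².
Expand and rearrange: r² - 18r + 45 = 0.
Solving gives r = 15 or r = 3.
Check each candidate in the original equation:
  r = 15: √(64) = 8, while -r + 7 = -8 — extraneous.
  r = 3: √(16) = 4, while -r + 7 = 4 — valid.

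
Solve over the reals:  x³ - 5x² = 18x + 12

x = -1.5826 or x = -1 or x = 7.5826

Rearrange: x³ - 5x² - 18x - 12 = 0.
Possible rational roots are divisors of -12. Testing x = -1 gives 0, so (x + 1) is a factor.
Divide: x³ - 5x² - 18x - 12 = (x + 1)(x² - 6x - 12).
Apply the quadratic formula to x² - 6x - 12 = 0: x = (6 ± √84)/2, i.e. x ≈ 7.5826 or x ≈ -1.5826.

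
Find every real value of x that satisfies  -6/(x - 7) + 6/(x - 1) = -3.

x = -0.5826 or x = 8.5826

Multiply both sides by (x - 7)(x - 1):
-6(x - 1) + 6(x - 7) = -3(x - 7)(x - 1).
Expand and collect terms: -3x^2 + 24x + 15 = 0.
By the quadratic formula, x = (-24 +/- sqrt(756)) / -6, so x ~= -0.5826 or x ~= 8.5826.
Neither value makes a denominator zero (x != 7, x != 1), so both are valid.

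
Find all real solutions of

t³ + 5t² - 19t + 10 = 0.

t = -7.6533 or t = 0.6533 or t = 2

Possible rational roots are divisors of 10. Testing t = 2 gives 0, so (t - 2) is a factor.
Divide: t³ + 5t² - 19t + 10 = (t - 2)(t² + 7t - 5).
Apply the quadratic formula to t² + 7t - 5 = 0: t = (-7 ± √69)/2, i.e. t ≈ 0.6533 or t ≈ -7.6533.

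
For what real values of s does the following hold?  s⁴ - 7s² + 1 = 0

s = -2.618 or s = -0.382 or s = 0.382 or s = 2.618

Let u = s². The equation becomes u² - 7u + 1 = 0.
By the quadratic formula, u = 3·√(5)/2 + 7/2 or u = 7/2 - 3·√(5)/2.
s² = 3·√(5)/2 + 7/2 gives s = ±(√(5)/2 + 3/2) ≈ ±2.618.
s² = 7/2 - 3·√(5)/2 gives s = ±(3/2 - √(5)/2) ≈ ±0.382.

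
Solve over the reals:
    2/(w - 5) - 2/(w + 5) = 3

w = -5.6273 or w = 5.6273

Multiply both sides by (w - 5)(w + 5):
2(w + 5) - 2(w - 5) = 3(w - 5)(w + 5).
Expand and collect terms: 3w² - 95 = 0.
By the quadratic formula, w = (0 ± √1140) / 6, so w ≈ 5.6273 or w ≈ -5.6273.
Neither value makes a denominator zero (w ≠ 5, w ≠ -5), so both are valid.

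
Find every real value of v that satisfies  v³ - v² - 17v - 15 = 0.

Possible rational roots are divisors of -15. Testing v = -3 gives 0, so (v + 3) is a factor.
Divide: v³ - v² - 17v - 15 = (v + 3)(v² - 4v - 5).
Factor the quadratic: v = 5 or v = -1.

v = -3 or v = -1 or v = 5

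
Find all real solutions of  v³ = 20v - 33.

Rearrange: v³ - 20v + 33 = 0.
Possible rational roots are divisors of 33. Testing v = 3 gives 0, so (v - 3) is a factor.
Divide: v³ - 20v + 33 = (v - 3)(v² + 3v - 11).
Apply the quadratic formula to v² + 3v - 11 = 0: v = (-3 ± √53)/2, i.e. v ≈ 2.1401 or v ≈ -5.1401.

v = -5.1401 or v = 2.1401 or v = 3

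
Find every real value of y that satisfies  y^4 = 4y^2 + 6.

y = -2.2721 or y = 2.2721

Let u = y^2. The equation becomes u^2 - 4u - 6 = 0.
By the quadratic formula, u = 2 + sqrt(10) or u = 2 - sqrt(10).
y^2 = 2 + sqrt(10) gives y = +/-sqrt(2 + sqrt(10)) ~= +/-2.2721.
y^2 = 2 - sqrt(10) < 0 has no real solution.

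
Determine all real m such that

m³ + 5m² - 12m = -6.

m = -6.873 or m = 0.873 or m = 1

Rearrange: m³ + 5m² - 12m + 6 = 0.
Possible rational roots are divisors of 6. Testing m = 1 gives 0, so (m - 1) is a factor.
Divide: m³ + 5m² - 12m + 6 = (m - 1)(m² + 6m - 6).
Apply the quadratic formula to m² + 6m - 6 = 0: m = (-6 ± √60)/2, i.e. m ≈ 0.873 or m ≈ -6.873.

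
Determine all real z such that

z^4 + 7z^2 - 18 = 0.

z = -1.4142 or z = 1.4142

Let u = z^2. The equation becomes u^2 + 7u - 18 = 0.
Factor: (u + 9)(u - 2) = 0, so u = -9 or u = 2.
z^2 = -9 < 0 has no real solution.
z^2 = 2 gives z = +/-sqrt(2) ~= +/-1.4142.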